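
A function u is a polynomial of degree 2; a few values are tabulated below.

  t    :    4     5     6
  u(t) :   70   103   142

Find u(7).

187

Write u(t) = at² + bt + c; the 3 given values yield a linear system in the 3 coefficients.
Solving, u(t) = 3t² + 6t - 2.
Then u(7) = 187.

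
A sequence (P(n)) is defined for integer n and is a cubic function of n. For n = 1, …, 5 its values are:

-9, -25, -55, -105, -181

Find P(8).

-625

First differences: -16, -30, -50, -76. Second differences: -14, -20, -26. Third differences: -6, -6.
Level-3 differences are constant, so P has degree 3.
Fitting a degree-3 polynomial gives P(n) = -n³ - n² - 6n - 1.
Then P(8) = -625.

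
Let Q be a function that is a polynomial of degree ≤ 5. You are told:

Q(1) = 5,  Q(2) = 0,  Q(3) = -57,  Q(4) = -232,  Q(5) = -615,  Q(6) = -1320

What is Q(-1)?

Write Q(x) = ax^5 + bx^4 + cx³ + dx² + ex + p; the 6 given values yield a linear system in the 6 coefficients.
Solving, the leading coefficient vanishes, and Q(x) = -x^4 - x³ + 5x² + 2x.
Then Q(-1) = 3.

3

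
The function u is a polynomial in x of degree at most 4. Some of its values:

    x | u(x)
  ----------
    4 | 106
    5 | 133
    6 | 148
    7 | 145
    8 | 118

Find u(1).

13

First differences: 27, 15, -3, -27. Second differences: -12, -18, -24. Third differences: -6, -6.
Level-3 differences are constant, so u has degree 3.
Fitting a degree-3 polynomial gives u(x) = -x³ + 9x² + 7x - 2.
Then u(1) = 13.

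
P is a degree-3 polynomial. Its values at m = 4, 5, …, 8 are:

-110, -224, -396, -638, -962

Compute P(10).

First differences: -114, -172, -242, -324. Second differences: -58, -70, -82. Third differences: -12, -12.
Level-3 differences are constant, so P has degree 3.
Fitting a degree-3 polynomial gives P(m) = -2m³ + m² - m + 6.
Then P(10) = -1904.

-1904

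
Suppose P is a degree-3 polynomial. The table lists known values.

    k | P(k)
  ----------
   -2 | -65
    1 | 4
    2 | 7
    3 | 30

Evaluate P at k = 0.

3

Write P(k) = ak³ + bk² + ck + d; the 4 given values yield a linear system in the 4 coefficients.
Solving, P(k) = 3k³ - 8k² + 6k + 3.
Then P(0) = 3.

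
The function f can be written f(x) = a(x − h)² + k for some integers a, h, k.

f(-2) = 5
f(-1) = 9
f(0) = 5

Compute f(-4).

-27

First differences 4, -4; second difference -8 = 2a, so a = -4.
Expanding, the x-coefficient is −2ah = 8h; matching it to the data gives h = -1, and then k = 9.
So f(x) = -4(x + 1)² + 9.
f(-4) = -4·(-3)² + 9 = -27.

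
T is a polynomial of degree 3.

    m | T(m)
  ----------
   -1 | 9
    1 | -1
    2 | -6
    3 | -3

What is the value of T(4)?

14

Write T(m) = am³ + bm² + cm + d; the 4 given values yield a linear system in the 4 coefficients.
Solving, T(m) = m³ - 2m² - 6m + 6.
Then T(4) = 14.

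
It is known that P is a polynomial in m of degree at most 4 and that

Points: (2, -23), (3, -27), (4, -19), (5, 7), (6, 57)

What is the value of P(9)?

411

First differences: -4, 8, 26, 50. Second differences: 12, 18, 24. Third differences: 6, 6.
Level-3 differences are constant, so P has degree 3.
Fitting a degree-3 polynomial gives P(m) = m³ - 3m² - 8m - 3.
Then P(9) = 411.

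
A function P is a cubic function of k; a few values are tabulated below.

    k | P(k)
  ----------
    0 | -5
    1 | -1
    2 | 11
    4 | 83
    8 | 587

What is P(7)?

401

Write P(k) = ak³ + bk² + ck + d; the 5 given values yield a linear system in the 4 coefficients.
Solving, P(k) = k³ + k² + 2k - 5.
Then P(7) = 401.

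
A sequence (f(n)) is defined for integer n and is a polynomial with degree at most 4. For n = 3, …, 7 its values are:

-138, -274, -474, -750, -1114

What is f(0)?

6

First differences: -136, -200, -276, -364. Second differences: -64, -76, -88. Third differences: -12, -12.
Level-3 differences are constant, so f has degree 3.
Fitting a degree-3 polynomial gives f(n) = -2n³ - 8n² - 6n + 6.
The constant term is f(0) = 6.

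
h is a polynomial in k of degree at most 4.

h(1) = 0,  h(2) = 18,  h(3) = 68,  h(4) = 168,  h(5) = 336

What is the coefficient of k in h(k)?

3

First differences: 18, 50, 100, 168. Second differences: 32, 50, 68. Third differences: 18, 18.
Level-3 differences are constant, so h has degree 3.
Fitting a degree-3 polynomial gives h(k) = 3k³ - 2k² + 3k - 4.
The coefficient of k is 3.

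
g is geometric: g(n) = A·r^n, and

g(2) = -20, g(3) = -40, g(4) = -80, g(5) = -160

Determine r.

Consecutive ratio: -40/(-20) = 2, and -80/(-40) = 2, so r = 2.
Then A·2^2 = -20 gives A = -5, and g(n) = -5·2^n.

2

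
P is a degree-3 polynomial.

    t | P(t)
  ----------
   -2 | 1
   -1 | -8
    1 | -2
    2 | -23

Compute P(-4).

133

Write P(t) = at³ + bt² + ct + d; the 4 given values yield a linear system in the 4 coefficients.
Solving, P(t) = -3t³ - 2t² + 6t - 3.
Then P(-4) = 133.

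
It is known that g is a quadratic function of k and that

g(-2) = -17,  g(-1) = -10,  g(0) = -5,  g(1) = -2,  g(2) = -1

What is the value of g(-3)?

Write g(k) = ak² + bk + c; the 5 given values yield a linear system in the 3 coefficients.
Solving, g(k) = -k² + 4k - 5.
Then g(-3) = -26.

-26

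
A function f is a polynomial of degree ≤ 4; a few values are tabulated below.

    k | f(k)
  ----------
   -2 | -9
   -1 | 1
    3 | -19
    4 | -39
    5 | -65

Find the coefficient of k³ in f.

0

Write f(k) = ak^4 + bk³ + ck² + dk + e; the 5 given values yield a linear system in the 5 coefficients.
Solving, the top 2 coefficients vanish, and f(k) = -3k² + k + 5.
The coefficient of k³ is 0.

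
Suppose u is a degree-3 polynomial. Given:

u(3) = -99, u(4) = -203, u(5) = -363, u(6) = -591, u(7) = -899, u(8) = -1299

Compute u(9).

First differences: -104, -160, -228, -308, -400. Second differences: -56, -68, -80, -92. Third differences: -12, -12, -12.
Level-3 differences are constant, so u has degree 3.
Fitting a degree-3 polynomial gives u(k) = -2k³ - 4k² - 2k - 3.
Then u(9) = -1803.

-1803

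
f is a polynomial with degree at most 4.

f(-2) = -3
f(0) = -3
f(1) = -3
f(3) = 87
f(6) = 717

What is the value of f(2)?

Write f(n) = an^4 + bn³ + cn² + dn + e; the 5 given values yield a linear system in the 5 coefficients.
Solving, the leading coefficient vanishes, and f(n) = 3n³ + 3n² - 6n - 3.
Then f(2) = 21.

21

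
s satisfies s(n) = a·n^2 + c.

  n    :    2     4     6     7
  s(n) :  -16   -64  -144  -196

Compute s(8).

-256

From s(2) = -16 and s(4) = -64: 4a + c = -16 and 16a + c = -64.
Subtracting: 12a = -48, so a = -4; then c = -16 − (-4)·4 = 0.
So s(n) = -4n² + 0, and s(8) = -256.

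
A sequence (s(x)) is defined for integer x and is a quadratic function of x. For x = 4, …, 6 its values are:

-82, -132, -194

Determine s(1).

-4

Write s(x) = ax² + bx + c; the 3 given values yield a linear system in the 3 coefficients.
Solving, s(x) = -6x² + 4x - 2.
Then s(1) = -4.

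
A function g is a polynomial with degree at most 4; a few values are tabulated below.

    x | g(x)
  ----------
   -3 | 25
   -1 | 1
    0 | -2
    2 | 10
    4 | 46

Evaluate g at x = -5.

Write g(x) = ax^4 + bx³ + cx² + dx + e; the 5 given values yield a linear system in the 5 coefficients.
Solving, the top 2 coefficients vanish, and g(x) = 3x² - 2.
Then g(-5) = 73.

73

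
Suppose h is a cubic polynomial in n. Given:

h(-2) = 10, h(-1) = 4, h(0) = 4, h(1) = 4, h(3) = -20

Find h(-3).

28

Write h(n) = an³ + bn² + cn + d; the 5 given values yield a linear system in the 4 coefficients.
Solving, h(n) = -n³ + n + 4.
Then h(-3) = 28.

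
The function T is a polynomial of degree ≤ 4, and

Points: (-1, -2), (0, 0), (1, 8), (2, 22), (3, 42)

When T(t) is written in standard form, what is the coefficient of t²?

First differences: 2, 8, 14, 20. Second differences: 6, 6, 6.
Level-2 differences are constant, so T has degree 2.
Fitting a degree-2 polynomial gives T(t) = 3t² + 5t.
The coefficient of t² is 3.

3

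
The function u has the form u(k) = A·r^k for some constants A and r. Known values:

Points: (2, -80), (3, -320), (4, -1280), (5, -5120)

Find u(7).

-81920

Consecutive ratio: -320/(-80) = 4, and -1280/(-320) = 4, so r = 4.
Then A·4^2 = -80 gives A = -5, and u(k) = -5·4^k.
u(7) = -5·4^7 = -81920.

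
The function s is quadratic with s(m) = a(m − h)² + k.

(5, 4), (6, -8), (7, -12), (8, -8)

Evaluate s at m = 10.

First differences -12, -4, 4; second difference 8 = 2a, so a = 4.
Expanding, the m-coefficient is −2ah = -8h; matching it to the data gives h = 7, and then k = -12.
So s(m) = 4(m − 7)² − 12.
s(10) = 4·3² − 12 = 24.

24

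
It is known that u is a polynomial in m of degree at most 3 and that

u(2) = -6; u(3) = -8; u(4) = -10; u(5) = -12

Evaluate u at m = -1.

First differences: -2, -2, -2.
Level-1 differences are constant, so u has degree 1.
Fitting a degree-1 polynomial gives u(m) = -2m - 2.
Then u(-1) = 0.

0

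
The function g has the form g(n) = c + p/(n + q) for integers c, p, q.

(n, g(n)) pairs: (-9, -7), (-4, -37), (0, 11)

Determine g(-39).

(g(n) − c)(n + q) = p for each data point; the three points give a linear system in c and q, then p follows.
Solving: c = -1, q = 3, p = 36, so g(n) = -1 + 36/(n + 3).
Then g(-39) = -1 + 36/(-36) = -2.

-2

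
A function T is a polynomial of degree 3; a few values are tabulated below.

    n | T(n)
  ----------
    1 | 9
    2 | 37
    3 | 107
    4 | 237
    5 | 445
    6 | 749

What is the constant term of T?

First differences: 28, 70, 130, 208, 304. Second differences: 42, 60, 78, 96. Third differences: 18, 18, 18.
Level-3 differences are constant, so T has degree 3.
Fitting a degree-3 polynomial gives T(n) = 3n³ + 3n² - 2n + 5.
The constant term is T(0) = 5.

5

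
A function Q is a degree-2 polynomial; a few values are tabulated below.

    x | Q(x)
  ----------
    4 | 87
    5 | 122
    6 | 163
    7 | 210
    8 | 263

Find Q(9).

First differences: 35, 41, 47, 53. Second differences: 6, 6, 6.
Level-2 differences are constant, so Q has degree 2.
Fitting a degree-2 polynomial gives Q(x) = 3x² + 8x + 7.
Then Q(9) = 322.

322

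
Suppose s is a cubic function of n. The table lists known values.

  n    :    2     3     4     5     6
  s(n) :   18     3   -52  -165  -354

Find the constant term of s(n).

0

First differences: -15, -55, -113, -189. Second differences: -40, -58, -76. Third differences: -18, -18.
Level-3 differences are constant, so s has degree 3.
Fitting a degree-3 polynomial gives s(n) = -3n³ + 7n² + 7n.
The constant term is s(0) = 0.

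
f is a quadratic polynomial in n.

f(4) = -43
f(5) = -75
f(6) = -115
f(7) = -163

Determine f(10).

First differences: -32, -40, -48. Second differences: -8, -8.
Level-2 differences are constant, so f has degree 2.
Fitting a degree-2 polynomial gives f(n) = -4n² + 4n + 5.
Then f(10) = -355.

-355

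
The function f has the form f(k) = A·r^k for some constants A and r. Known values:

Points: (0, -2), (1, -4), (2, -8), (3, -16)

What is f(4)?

-32

Consecutive ratio: -4/(-2) = 2, and -8/(-4) = 2, so r = 2.
Then A·2^0 = -2 gives A = -2, and f(k) = -2·2^k.
f(4) = -2·2^4 = -32.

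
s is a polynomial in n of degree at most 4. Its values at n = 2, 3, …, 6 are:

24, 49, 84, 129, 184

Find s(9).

First differences: 25, 35, 45, 55. Second differences: 10, 10, 10.
Level-2 differences are constant, so s has degree 2.
Fitting a degree-2 polynomial gives s(n) = 5n² + 4.
Then s(9) = 409.

409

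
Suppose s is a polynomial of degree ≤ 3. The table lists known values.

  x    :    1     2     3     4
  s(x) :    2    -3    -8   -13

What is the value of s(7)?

First differences: -5, -5, -5.
Level-1 differences are constant, so s has degree 1.
Fitting a degree-1 polynomial gives s(x) = -5x + 7.
Then s(7) = -28.

-28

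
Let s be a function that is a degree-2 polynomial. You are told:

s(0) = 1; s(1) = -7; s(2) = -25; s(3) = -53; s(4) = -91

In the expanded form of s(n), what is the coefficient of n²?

-5

First differences: -8, -18, -28, -38. Second differences: -10, -10, -10.
Level-2 differences are constant, so s has degree 2.
Fitting a degree-2 polynomial gives s(n) = -5n² - 3n + 1.
The coefficient of n² is -5.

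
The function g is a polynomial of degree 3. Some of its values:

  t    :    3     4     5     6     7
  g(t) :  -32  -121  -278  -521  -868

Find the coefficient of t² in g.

First differences: -89, -157, -243, -347. Second differences: -68, -86, -104. Third differences: -18, -18.
Level-3 differences are constant, so g has degree 3.
Fitting a degree-3 polynomial gives g(t) = -3t³ + 2t² + 8t + 7.
The coefficient of t² is 2.

2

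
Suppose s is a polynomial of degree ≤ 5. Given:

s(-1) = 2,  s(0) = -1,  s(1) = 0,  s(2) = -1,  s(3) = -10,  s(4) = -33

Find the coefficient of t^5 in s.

0

First differences: -3, 1, -1, -9, -23. Second differences: 4, -2, -8, -14. Third differences: -6, -6, -6.
Level-3 differences are constant, so s has degree 3.
Fitting a degree-3 polynomial gives s(t) = -t³ + 2t² - 1.
The coefficient of t^5 is 0.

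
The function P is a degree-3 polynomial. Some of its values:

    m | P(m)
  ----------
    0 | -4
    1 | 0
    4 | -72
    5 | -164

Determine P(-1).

-2

Write P(m) = am³ + bm² + cm + d; the 4 given values yield a linear system in the 4 coefficients.
Solving, P(m) = -2m³ + 3m² + 3m - 4.
Then P(-1) = -2.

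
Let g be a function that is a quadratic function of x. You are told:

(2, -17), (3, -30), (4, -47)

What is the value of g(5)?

Write g(x) = ax² + bx + c; the 3 given values yield a linear system in the 3 coefficients.
Solving, g(x) = -2x² - 3x - 3.
Then g(5) = -68.

-68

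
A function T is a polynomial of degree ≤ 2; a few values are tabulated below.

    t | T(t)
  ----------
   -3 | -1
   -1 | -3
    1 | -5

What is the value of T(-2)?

-2

Write T(t) = at² + bt + c; the 3 given values yield a linear system in the 3 coefficients.
Solving, the leading coefficient vanishes, and T(t) = -t - 4.
Then T(-2) = -2.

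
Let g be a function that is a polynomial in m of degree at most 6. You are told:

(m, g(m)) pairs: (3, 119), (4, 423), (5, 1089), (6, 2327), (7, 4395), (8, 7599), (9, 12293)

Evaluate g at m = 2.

Write g(m) = am^6 + bm^5 + cm^4 + dm³ + em² + pm + q; the 7 given values yield a linear system in the 7 coefficients.
Solving, the top 2 coefficients vanish, and g(m) = 2m^4 - m³ - m² - 2m - 1.
Then g(2) = 15.

15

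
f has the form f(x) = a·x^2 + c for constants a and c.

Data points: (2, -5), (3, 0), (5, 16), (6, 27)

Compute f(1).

From f(2) = -5 and f(3) = 0: 4a + c = -5 and 9a + c = 0.
Subtracting: 5a = 5, so a = 1; then c = -5 − 1·4 = -9.
So f(x) = 1x² − 9, and f(1) = -8.

-8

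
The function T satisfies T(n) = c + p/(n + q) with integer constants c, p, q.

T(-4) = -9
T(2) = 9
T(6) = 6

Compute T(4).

(T(n) − c)(n + q) = p for each data point; the three points give a linear system in c and q, then p follows.
Solving: c = 3, q = 2, p = 24, so T(n) = 3 + 24/(n + 2).
Then T(4) = 3 + 24/6 = 7.

7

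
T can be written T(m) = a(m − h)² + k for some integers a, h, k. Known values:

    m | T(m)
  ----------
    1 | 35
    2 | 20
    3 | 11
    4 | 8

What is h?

First differences -15, -9, -3; second difference 6 = 2a, so a = 3.
Expanding, the m-coefficient is −2ah = -6h; matching it to the data gives h = 4, and then k = 8.
So T(m) = 3(m − 4)² + 8.
Hence h = 4.

4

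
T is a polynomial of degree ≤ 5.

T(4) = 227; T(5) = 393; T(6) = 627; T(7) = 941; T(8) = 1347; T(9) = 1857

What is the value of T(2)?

51

Write T(k) = ak^5 + bk^4 + ck³ + dk² + ek + p; the 6 given values yield a linear system in the 6 coefficients.
Solving, the top 2 coefficients vanish, and T(k) = 2k³ + 4k² + 8k + 3.
Then T(2) = 51.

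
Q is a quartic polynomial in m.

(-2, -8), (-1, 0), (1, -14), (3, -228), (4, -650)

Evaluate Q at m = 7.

-5480

Write Q(m) = am^4 + bm³ + cm² + dm + e; the 5 given values yield a linear system in the 5 coefficients.
Solving, Q(m) = -2m^4 - 2m³ + m² - 5m - 6.
Then Q(7) = -5480.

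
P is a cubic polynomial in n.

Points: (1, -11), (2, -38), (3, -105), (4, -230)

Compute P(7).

Write P(n) = an³ + bn² + cn + d; the 4 given values yield a linear system in the 4 coefficients.
Solving, P(n) = -3n³ - 2n² - 6.
Then P(7) = -1133.

-1133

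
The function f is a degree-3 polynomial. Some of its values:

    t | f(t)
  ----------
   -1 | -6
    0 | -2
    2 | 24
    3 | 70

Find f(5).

288

Write f(t) = at³ + bt² + ct + d; the 4 given values yield a linear system in the 4 coefficients.
Solving, f(t) = 2t³ + t² + 3t - 2.
Then f(5) = 288.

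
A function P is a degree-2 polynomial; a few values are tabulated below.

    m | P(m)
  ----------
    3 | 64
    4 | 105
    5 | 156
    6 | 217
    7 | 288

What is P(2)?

First differences: 41, 51, 61, 71. Second differences: 10, 10, 10.
Level-2 differences are constant, so P has degree 2.
Fitting a degree-2 polynomial gives P(m) = 5m² + 6m + 1.
Then P(2) = 33.

33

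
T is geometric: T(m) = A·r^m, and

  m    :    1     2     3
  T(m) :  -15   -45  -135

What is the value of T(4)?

Consecutive ratio: -45/(-15) = 3, and -135/(-45) = 3, so r = 3.
Then A·3^1 = -15 gives A = -5, and T(m) = -5·3^m.
T(4) = -5·3^4 = -405.

-405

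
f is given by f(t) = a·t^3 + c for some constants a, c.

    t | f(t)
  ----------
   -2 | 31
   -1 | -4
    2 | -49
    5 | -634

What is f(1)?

-14

From f(-2) = 31 and f(-1) = -4: -8a + c = 31 and -1a + c = -4.
Subtracting: 7a = -35, so a = -5; then c = 31 − (-5)·(-8) = -9.
So f(t) = -5t³ − 9, and f(1) = -14.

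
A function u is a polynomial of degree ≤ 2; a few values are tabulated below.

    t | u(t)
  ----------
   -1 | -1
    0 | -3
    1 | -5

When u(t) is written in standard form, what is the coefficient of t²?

0

First differences: -2, -2.
Level-1 differences are constant, so u has degree 1.
Fitting a degree-1 polynomial gives u(t) = -2t - 3.
The coefficient of t² is 0.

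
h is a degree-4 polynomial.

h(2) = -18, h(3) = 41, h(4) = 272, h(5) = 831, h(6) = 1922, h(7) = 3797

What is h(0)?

-4

First differences: 59, 231, 559, 1091, 1875. Second differences: 172, 328, 532, 784. Third differences: 156, 204, 252. Fourth differences: 48, 48.
Level-4 differences are constant, so h has degree 4.
Fitting a degree-4 polynomial gives h(x) = 2x^4 - 2x³ - 6x² - 3x - 4.
Then h(0) = -4.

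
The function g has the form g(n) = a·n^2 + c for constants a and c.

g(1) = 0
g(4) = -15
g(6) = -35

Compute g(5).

-24

From g(1) = 0 and g(4) = -15: 1a + c = 0 and 16a + c = -15.
Subtracting: 15a = -15, so a = -1; then c = 0 − (-1)·1 = 1.
So g(n) = -1n² + 1, and g(5) = -24.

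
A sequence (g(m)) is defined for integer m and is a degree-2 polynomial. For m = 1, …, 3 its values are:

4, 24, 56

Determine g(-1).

0

Write g(m) = am² + bm + c; the 3 given values yield a linear system in the 3 coefficients.
Solving, g(m) = 6m² + 2m - 4.
Then g(-1) = 0.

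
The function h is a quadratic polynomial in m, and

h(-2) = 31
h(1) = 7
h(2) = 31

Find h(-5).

Write h(m) = am² + bm + c; the 3 given values yield a linear system in the 3 coefficients.
Solving, h(m) = 8m² - 1.
Then h(-5) = 199.

199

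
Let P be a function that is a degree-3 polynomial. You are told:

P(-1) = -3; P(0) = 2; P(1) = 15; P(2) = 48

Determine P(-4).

-90

Write P(k) = ak³ + bk² + ck + d; the 4 given values yield a linear system in the 4 coefficients.
Solving, P(k) = 2k³ + 4k² + 7k + 2.
Then P(-4) = -90.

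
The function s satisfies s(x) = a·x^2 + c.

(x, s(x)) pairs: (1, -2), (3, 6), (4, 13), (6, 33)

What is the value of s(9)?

78

From s(1) = -2 and s(3) = 6: 1a + c = -2 and 9a + c = 6.
Subtracting: 8a = 8, so a = 1; then c = -2 − 1·1 = -3.
So s(x) = 1x² − 3, and s(9) = 78.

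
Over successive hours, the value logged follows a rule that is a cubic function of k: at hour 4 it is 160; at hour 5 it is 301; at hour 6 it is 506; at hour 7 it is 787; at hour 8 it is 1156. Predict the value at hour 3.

71

Write the value at k as u(k).
First differences: 141, 205, 281, 369. Second differences: 64, 76, 88. Third differences: 12, 12.
Level-3 differences are constant, so u has degree 3.
Fitting a degree-3 polynomial gives u(k) = 2k³ + 2k² + k - 4.
Then u(3) = 71.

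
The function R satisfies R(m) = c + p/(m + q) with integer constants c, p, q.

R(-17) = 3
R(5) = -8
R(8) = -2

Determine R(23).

(R(m) − c)(m + q) = p for each data point; the three points give a linear system in c and q, then p follows.
Solving: c = 2, q = -3, p = -20, so R(m) = 2 − 20/(m − 3).
Then R(23) = 2 − 20/20 = 1.

1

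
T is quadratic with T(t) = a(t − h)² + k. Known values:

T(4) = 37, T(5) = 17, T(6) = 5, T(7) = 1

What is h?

7

First differences -20, -12, -4; second difference 8 = 2a, so a = 4.
Expanding, the t-coefficient is −2ah = -8h; matching it to the data gives h = 7, and then k = 1.
So T(t) = 4(t − 7)² + 1.
Hence h = 7.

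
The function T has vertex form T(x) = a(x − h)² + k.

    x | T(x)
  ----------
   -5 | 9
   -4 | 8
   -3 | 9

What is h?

First differences -1, 1; second difference 2 = 2a, so a = 1.
Expanding, the x-coefficient is −2ah = -2h; matching it to the data gives h = -4, and then k = 8.
So T(x) = 1(x + 4)² + 8.
Hence h = -4.

-4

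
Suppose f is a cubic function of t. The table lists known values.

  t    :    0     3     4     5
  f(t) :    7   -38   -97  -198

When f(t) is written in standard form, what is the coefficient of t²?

3

Write f(t) = at³ + bt² + ct + d; the 4 given values yield a linear system in the 4 coefficients.
Solving, f(t) = -2t³ + 3t² - 6t + 7.
The coefficient of t² is 3.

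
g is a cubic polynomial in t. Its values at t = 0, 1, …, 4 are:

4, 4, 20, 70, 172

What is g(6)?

604

First differences: 0, 16, 50, 102. Second differences: 16, 34, 52. Third differences: 18, 18.
Level-3 differences are constant, so g has degree 3.
Fitting a degree-3 polynomial gives g(t) = 3t³ - t² - 2t + 4.
Then g(6) = 604.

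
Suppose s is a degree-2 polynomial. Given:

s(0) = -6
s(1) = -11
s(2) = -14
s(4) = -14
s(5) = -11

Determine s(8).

10

Write s(k) = ak² + bk + c; the 5 given values yield a linear system in the 3 coefficients.
Solving, s(k) = k² - 6k - 6.
Then s(8) = 10.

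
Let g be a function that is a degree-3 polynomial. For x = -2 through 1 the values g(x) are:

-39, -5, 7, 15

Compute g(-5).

Write g(x) = ax³ + bx² + cx + d; the 4 given values yield a linear system in the 4 coefficients.
Solving, g(x) = 3x³ - 2x² + 7x + 7.
Then g(-5) = -453.

-453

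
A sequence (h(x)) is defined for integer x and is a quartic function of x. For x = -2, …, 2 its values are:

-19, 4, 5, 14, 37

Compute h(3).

56

Write h(x) = ax^4 + bx³ + cx² + dx + e; the 5 given values yield a linear system in the 5 coefficients.
Solving, h(x) = -x^4 + 3x³ + 5x² + 2x + 5.
Then h(3) = 56.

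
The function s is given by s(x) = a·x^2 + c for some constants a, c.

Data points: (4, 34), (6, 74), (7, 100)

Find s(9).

164

From s(4) = 34 and s(6) = 74: 16a + c = 34 and 36a + c = 74.
Subtracting: 20a = 40, so a = 2; then c = 34 − 2·16 = 2.
So s(x) = 2x² + 2, and s(9) = 164.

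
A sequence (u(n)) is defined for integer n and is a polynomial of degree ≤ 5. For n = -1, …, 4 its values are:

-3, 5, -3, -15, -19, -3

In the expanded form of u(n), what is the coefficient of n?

-2

First differences: 8, -8, -12, -4, 16. Second differences: -16, -4, 8, 20. Third differences: 12, 12, 12.
Level-3 differences are constant, so u has degree 3.
Fitting a degree-3 polynomial gives u(n) = 2n³ - 8n² - 2n + 5.
The coefficient of n is -2.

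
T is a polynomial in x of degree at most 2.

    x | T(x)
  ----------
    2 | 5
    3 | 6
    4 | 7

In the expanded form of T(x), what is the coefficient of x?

First differences: 1, 1.
Level-1 differences are constant, so T has degree 1.
Fitting a degree-1 polynomial gives T(x) = x + 3.
The coefficient of x is 1.

1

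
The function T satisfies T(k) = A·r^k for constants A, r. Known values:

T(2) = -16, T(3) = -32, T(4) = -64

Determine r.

2

Consecutive ratio: -32/(-16) = 2, and -64/(-32) = 2, so r = 2.
Then A·2^2 = -16 gives A = -4, and T(k) = -4·2^k.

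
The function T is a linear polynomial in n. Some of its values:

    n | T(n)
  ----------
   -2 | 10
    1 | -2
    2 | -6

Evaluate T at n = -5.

Write T(n) = an + b; the 3 given values yield a linear system in the 2 coefficients.
Solving, T(n) = -4n + 2.
Then T(-5) = 22.

22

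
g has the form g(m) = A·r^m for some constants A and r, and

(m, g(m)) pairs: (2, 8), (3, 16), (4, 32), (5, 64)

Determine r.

Consecutive ratio: 16/8 = 2, and 32/16 = 2, so r = 2.
Then A·2^2 = 8 gives A = 2, and g(m) = 2·2^m.

2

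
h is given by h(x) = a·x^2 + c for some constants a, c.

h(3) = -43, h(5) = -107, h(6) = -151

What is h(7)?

-203

From h(3) = -43 and h(5) = -107: 9a + c = -43 and 25a + c = -107.
Subtracting: 16a = -64, so a = -4; then c = -43 − (-4)·9 = -7.
So h(x) = -4x² − 7, and h(7) = -203.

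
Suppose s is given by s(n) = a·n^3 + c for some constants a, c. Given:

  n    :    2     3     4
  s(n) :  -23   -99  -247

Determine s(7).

From s(2) = -23 and s(3) = -99: 8a + c = -23 and 27a + c = -99.
Subtracting: 19a = -76, so a = -4; then c = -23 − (-4)·8 = 9.
So s(n) = -4n³ + 9, and s(7) = -1363.

-1363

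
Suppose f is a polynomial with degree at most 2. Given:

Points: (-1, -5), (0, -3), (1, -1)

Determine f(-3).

Write f(t) = at² + bt + c; the 3 given values yield a linear system in the 3 coefficients.
Solving, the leading coefficient vanishes, and f(t) = 2t - 3.
Then f(-3) = -9.

-9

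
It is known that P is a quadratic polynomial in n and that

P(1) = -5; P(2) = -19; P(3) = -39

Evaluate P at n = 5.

-97

Write P(n) = an² + bn + c; the 3 given values yield a linear system in the 3 coefficients.
Solving, P(n) = -3n² - 5n + 3.
Then P(5) = -97.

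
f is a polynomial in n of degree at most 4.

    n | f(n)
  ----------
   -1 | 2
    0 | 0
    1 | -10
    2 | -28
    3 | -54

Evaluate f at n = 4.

Write f(n) = an^4 + bn³ + cn² + dn + e; the 5 given values yield a linear system in the 5 coefficients.
Solving, the top 2 coefficients vanish, and f(n) = -4n² - 6n.
Then f(4) = -88.

-88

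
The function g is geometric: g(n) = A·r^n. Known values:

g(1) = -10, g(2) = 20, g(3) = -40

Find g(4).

80

Consecutive ratio: 20/(-10) = -2, and -40/20 = -2, so r = -2.
Then A·(-2)^1 = -10 gives A = 5, and g(n) = 5·(-2)^n.
g(4) = 5·(-2)^4 = 80.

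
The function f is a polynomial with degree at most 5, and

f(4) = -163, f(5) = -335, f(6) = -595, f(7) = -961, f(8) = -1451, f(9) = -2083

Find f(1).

5

First differences: -172, -260, -366, -490, -632. Second differences: -88, -106, -124, -142. Third differences: -18, -18, -18.
Level-3 differences are constant, so f has degree 3.
Fitting a degree-3 polynomial gives f(n) = -3n³ + n² + 2n + 5.
Then f(1) = 5.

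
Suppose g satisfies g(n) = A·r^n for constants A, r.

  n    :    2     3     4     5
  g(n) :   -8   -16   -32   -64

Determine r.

2

Consecutive ratio: -16/(-8) = 2, and -32/(-16) = 2, so r = 2.
Then A·2^2 = -8 gives A = -2, and g(n) = -2·2^n.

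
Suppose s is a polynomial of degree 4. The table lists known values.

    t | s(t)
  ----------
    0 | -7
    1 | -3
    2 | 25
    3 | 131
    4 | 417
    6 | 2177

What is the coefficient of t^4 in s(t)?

2

Write s(t) = at^4 + bt³ + ct² + dt + e; the 6 given values yield a linear system in the 5 coefficients.
Solving, s(t) = 2t^4 - 3t³ + 7t² - 2t - 7.
The coefficient of t^4 is 2.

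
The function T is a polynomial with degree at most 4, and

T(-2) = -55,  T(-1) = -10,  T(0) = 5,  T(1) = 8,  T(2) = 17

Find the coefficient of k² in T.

-6

First differences: 45, 15, 3, 9. Second differences: -30, -12, 6. Third differences: 18, 18.
Level-3 differences are constant, so T has degree 3.
Fitting a degree-3 polynomial gives T(k) = 3k³ - 6k² + 6k + 5.
The coefficient of k² is -6.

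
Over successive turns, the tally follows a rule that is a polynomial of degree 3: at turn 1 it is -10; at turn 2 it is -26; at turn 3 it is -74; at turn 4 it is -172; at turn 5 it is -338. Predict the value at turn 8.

-1424

Write the value at m as f(m).
First differences: -16, -48, -98, -166. Second differences: -32, -50, -68. Third differences: -18, -18.
Level-3 differences are constant, so f has degree 3.
Fitting a degree-3 polynomial gives f(m) = -3m³ + 2m² - m - 8.
Then f(8) = -1424.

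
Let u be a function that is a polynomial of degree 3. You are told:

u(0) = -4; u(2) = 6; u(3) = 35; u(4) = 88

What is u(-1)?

3

Write u(k) = ak³ + bk² + ck + d; the 4 given values yield a linear system in the 4 coefficients.
Solving, u(k) = k³ + 3k² - 5k - 4.
Then u(-1) = 3.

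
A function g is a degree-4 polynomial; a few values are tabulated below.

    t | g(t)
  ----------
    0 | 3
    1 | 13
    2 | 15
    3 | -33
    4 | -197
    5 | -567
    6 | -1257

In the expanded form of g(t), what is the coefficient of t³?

-1

First differences: 10, 2, -48, -164, -370, -690. Second differences: -8, -50, -116, -206, -320. Third differences: -42, -66, -90, -114. Fourth differences: -24, -24, -24.
Level-4 differences are constant, so g has degree 4.
Fitting a degree-4 polynomial gives g(t) = -t^4 - t³ + 6t² + 6t + 3.
The coefficient of t³ is -1.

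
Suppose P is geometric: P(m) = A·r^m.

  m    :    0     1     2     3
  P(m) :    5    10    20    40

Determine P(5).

Consecutive ratio: 10/5 = 2, and 20/10 = 2, so r = 2.
Then A·2^0 = 5 gives A = 5, and P(m) = 5·2^m.
P(5) = 5·2^5 = 160.

160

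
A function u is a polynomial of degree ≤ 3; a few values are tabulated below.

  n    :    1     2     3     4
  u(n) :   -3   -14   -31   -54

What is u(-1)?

1

First differences: -11, -17, -23. Second differences: -6, -6.
Level-2 differences are constant, so u has degree 2.
Fitting a degree-2 polynomial gives u(n) = -3n² - 2n + 2.
Then u(-1) = 1.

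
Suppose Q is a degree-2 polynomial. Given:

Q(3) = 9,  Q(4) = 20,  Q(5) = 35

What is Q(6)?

Write Q(x) = ax² + bx + c; the 3 given values yield a linear system in the 3 coefficients.
Solving, Q(x) = 2x² - 3x.
Then Q(6) = 54.

54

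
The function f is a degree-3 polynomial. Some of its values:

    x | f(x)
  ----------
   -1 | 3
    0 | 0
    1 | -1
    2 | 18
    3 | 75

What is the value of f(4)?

Write f(x) = ax³ + bx² + cx + d; the 5 given values yield a linear system in the 4 coefficients.
Solving, f(x) = 3x³ + x² - 5x.
Then f(4) = 188.

188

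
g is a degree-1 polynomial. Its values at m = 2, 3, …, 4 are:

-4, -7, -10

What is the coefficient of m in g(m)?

-3

First differences: -3, -3.
Level-1 differences are constant, so g has degree 1.
Fitting a degree-1 polynomial gives g(m) = -3m + 2.
The coefficient of m is -3.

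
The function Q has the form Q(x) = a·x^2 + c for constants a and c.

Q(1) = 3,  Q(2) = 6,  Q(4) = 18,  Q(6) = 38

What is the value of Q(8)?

66

From Q(1) = 3 and Q(2) = 6: 1a + c = 3 and 4a + c = 6.
Subtracting: 3a = 3, so a = 1; then c = 3 − 1·1 = 2.
So Q(x) = 1x² + 2, and Q(8) = 66.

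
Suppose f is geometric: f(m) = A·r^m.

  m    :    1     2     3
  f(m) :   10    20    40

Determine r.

Consecutive ratio: 20/10 = 2, and 40/20 = 2, so r = 2.
Then A·2^1 = 10 gives A = 5, and f(m) = 5·2^m.

2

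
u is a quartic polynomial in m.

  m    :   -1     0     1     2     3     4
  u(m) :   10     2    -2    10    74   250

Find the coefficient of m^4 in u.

First differences: -8, -4, 12, 64, 176. Second differences: 4, 16, 52, 112. Third differences: 12, 36, 60. Fourth differences: 24, 24.
Level-4 differences are constant, so u has degree 4.
Fitting a degree-4 polynomial gives u(m) = m^4 + m² - 6m + 2.
The coefficient of m^4 is 1.

1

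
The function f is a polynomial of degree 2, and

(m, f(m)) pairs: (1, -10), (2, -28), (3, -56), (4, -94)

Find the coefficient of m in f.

-3

First differences: -18, -28, -38. Second differences: -10, -10.
Level-2 differences are constant, so f has degree 2.
Fitting a degree-2 polynomial gives f(m) = -5m² - 3m - 2.
The coefficient of m is -3.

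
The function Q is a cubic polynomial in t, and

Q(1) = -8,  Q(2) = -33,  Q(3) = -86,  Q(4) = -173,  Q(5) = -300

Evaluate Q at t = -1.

Write Q(t) = at³ + bt² + ct + d; the 5 given values yield a linear system in the 4 coefficients.
Solving, Q(t) = -t³ - 8t² + 6t - 5.
Then Q(-1) = -18.

-18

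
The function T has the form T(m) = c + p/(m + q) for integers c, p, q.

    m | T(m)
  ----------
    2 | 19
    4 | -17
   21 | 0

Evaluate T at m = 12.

(T(m) − c)(m + q) = p for each data point; the three points give a linear system in c and q, then p follows.
Solving: c = 1, q = -3, p = -18, so T(m) = 1 − 18/(m − 3).
Then T(12) = 1 − 18/9 = -1.

-1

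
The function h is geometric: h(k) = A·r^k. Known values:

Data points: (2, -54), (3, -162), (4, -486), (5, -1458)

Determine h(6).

Consecutive ratio: -162/(-54) = 3, and -486/(-162) = 3, so r = 3.
Then A·3^2 = -54 gives A = -6, and h(k) = -6·3^k.
h(6) = -6·3^6 = -4374.

-4374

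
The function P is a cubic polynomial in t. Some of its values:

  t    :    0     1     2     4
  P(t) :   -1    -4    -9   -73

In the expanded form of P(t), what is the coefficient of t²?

Write P(t) = at³ + bt² + ct + d; the 4 given values yield a linear system in the 4 coefficients.
Solving, P(t) = -2t³ + 5t² - 6t - 1.
The coefficient of t² is 5.

5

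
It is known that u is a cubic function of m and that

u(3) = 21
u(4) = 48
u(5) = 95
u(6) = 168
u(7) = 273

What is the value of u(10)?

First differences: 27, 47, 73, 105. Second differences: 20, 26, 32. Third differences: 6, 6.
Level-3 differences are constant, so u has degree 3.
Fitting a degree-3 polynomial gives u(m) = m³ - 2m² + 4m.
Then u(10) = 840.

840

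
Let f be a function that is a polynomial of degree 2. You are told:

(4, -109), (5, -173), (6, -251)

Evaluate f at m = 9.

-569

Write f(m) = am² + bm + c; the 3 given values yield a linear system in the 3 coefficients.
Solving, f(m) = -7m² - m + 7.
Then f(9) = -569.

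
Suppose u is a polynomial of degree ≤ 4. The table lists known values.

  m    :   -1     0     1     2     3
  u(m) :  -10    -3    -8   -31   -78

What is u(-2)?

First differences: 7, -5, -23, -47. Second differences: -12, -18, -24. Third differences: -6, -6.
Level-3 differences are constant, so u has degree 3.
Fitting a degree-3 polynomial gives u(m) = -m³ - 6m² + 2m - 3.
Then u(-2) = -23.

-23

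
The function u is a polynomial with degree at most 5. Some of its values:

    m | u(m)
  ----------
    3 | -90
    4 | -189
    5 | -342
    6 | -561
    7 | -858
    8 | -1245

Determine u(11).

-3066

First differences: -99, -153, -219, -297, -387. Second differences: -54, -66, -78, -90. Third differences: -12, -12, -12.
Level-3 differences are constant, so u has degree 3.
Fitting a degree-3 polynomial gives u(m) = -2m³ - 3m² - 4m + 3.
Then u(11) = -3066.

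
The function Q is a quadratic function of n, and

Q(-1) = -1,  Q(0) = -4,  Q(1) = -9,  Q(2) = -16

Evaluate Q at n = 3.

-25

Write Q(n) = an² + bn + c; the 4 given values yield a linear system in the 3 coefficients.
Solving, Q(n) = -n² - 4n - 4.
Then Q(3) = -25.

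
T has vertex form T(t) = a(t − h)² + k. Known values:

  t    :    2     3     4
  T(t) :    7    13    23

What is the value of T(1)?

First differences 6, 10; second difference 4 = 2a, so a = 2.
Expanding, the t-coefficient is −2ah = -4h; matching it to the data gives h = 1, and then k = 5.
So T(t) = 2(t − 1)² + 5.
T(1) = 2·0² + 5 = 5.

5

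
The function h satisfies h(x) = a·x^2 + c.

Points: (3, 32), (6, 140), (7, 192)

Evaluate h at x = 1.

From h(3) = 32 and h(6) = 140: 9a + c = 32 and 36a + c = 140.
Subtracting: 27a = 108, so a = 4; then c = 32 − 4·9 = -4.
So h(x) = 4x² − 4, and h(1) = 0.

0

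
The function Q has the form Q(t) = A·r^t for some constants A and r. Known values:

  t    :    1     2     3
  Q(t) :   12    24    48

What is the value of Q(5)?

Consecutive ratio: 24/12 = 2, and 48/24 = 2, so r = 2.
Then A·2^1 = 12 gives A = 6, and Q(t) = 6·2^t.
Q(5) = 6·2^5 = 192.

192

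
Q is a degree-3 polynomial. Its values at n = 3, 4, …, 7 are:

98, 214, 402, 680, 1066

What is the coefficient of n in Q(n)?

Write Q(n) = an³ + bn² + cn + d; the 5 given values yield a linear system in the 4 coefficients.
Solving, Q(n) = 3n³ + 5n + 2.
The coefficient of n is 5.

5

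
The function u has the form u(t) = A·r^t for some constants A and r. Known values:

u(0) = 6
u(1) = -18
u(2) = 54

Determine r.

Consecutive ratio: -18/6 = -3, and 54/(-18) = -3, so r = -3.
Then A·(-3)^0 = 6 gives A = 6, and u(t) = 6·(-3)^t.

-3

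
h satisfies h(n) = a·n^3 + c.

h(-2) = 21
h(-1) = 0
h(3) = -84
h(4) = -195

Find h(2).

-27

From h(-2) = 21 and h(-1) = 0: -8a + c = 21 and -1a + c = 0.
Subtracting: 7a = -21, so a = -3; then c = 21 − (-3)·(-8) = -3.
So h(n) = -3n³ − 3, and h(2) = -27.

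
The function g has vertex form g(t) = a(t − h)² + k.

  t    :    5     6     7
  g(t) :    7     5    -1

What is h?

5

First differences -2, -6; second difference -4 = 2a, so a = -2.
Expanding, the t-coefficient is −2ah = 4h; matching it to the data gives h = 5, and then k = 7.
So g(t) = -2(t − 5)² + 7.
Hence h = 5.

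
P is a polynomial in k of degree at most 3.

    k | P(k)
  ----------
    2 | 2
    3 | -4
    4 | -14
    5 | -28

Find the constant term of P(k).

First differences: -6, -10, -14. Second differences: -4, -4.
Level-2 differences are constant, so P has degree 2.
Fitting a degree-2 polynomial gives P(k) = -2k² + 4k + 2.
The constant term is P(0) = 2.

2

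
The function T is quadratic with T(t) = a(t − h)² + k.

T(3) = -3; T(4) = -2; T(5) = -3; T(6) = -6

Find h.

First differences 1, -1, -3; second difference -2 = 2a, so a = -1.
Expanding, the t-coefficient is −2ah = 2h; matching it to the data gives h = 4, and then k = -2.
So T(t) = -1(t − 4)² − 2.
Hence h = 4.

4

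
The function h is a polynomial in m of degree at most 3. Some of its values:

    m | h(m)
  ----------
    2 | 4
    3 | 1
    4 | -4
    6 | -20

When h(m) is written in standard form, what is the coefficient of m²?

Write h(m) = am³ + bm² + cm + d; the 4 given values yield a linear system in the 4 coefficients.
Solving, the leading coefficient vanishes, and h(m) = -m² + 2m + 4.
The coefficient of m² is -1.

-1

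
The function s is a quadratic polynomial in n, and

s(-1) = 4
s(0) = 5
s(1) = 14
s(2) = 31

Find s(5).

130

Write s(n) = an² + bn + c; the 4 given values yield a linear system in the 3 coefficients.
Solving, s(n) = 4n² + 5n + 5.
Then s(5) = 130.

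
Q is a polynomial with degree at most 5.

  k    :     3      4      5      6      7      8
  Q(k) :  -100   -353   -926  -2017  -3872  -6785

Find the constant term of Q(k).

-1

First differences: -253, -573, -1091, -1855, -2913. Second differences: -320, -518, -764, -1058. Third differences: -198, -246, -294. Fourth differences: -48, -48.
Level-4 differences are constant, so Q has degree 4.
Fitting a degree-4 polynomial gives Q(k) = -2k^4 + 3k³ - 2k² - 1.
The constant term is Q(0) = -1.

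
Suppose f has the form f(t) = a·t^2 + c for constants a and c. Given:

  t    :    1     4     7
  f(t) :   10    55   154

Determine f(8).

From f(1) = 10 and f(4) = 55: 1a + c = 10 and 16a + c = 55.
Subtracting: 15a = 45, so a = 3; then c = 10 − 3·1 = 7.
So f(t) = 3t² + 7, and f(8) = 199.

199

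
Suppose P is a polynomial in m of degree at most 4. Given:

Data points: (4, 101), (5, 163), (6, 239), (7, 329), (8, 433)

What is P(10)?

683

Write P(m) = am^4 + bm³ + cm² + dm + e; the 5 given values yield a linear system in the 5 coefficients.
Solving, the top 2 coefficients vanish, and P(m) = 7m² - m - 7.
Then P(10) = 683.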